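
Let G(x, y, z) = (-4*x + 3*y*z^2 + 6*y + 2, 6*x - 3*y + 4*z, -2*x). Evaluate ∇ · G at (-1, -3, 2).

∂G₁/∂x = -4
∂G₂/∂y = -3
∂G₃/∂z = 0
∇·G = -7
At (-1, -3, 2): -7.

-7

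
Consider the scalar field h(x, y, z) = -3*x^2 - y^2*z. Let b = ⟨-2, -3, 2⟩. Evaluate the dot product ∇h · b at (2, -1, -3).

∂h/∂x = -6*x
∂h/∂y = -2*y*z
∂h/∂z = -y^2
∇h at (2, -1, -3) = (-12, -6, -1)
∇h · b = (-12)(-2) + (-6)(-3) + (-1)(2) = 40

40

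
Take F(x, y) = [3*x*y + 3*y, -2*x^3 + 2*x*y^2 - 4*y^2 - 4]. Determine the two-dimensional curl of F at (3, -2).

∂F₂/∂x = -6*x^2 + 2*y^2
∂F₁/∂y = 3*x + 3
Scalar curl = -6*x^2 - 3*x + 2*y^2 - 3
At (3, -2): -58.

-58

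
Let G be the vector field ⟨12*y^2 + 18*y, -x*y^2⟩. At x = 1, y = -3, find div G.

∂G₁/∂x = 0
∂G₂/∂y = -2*x*y
∇·G = -2*x*y
At (1, -3): 6.

6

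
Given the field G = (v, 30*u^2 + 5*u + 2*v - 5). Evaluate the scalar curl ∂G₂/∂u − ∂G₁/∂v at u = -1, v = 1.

∂G₂/∂u = 60*u + 5
∂G₁/∂v = 1
Scalar curl = 60*u + 4
At (-1, 1): -56.

-56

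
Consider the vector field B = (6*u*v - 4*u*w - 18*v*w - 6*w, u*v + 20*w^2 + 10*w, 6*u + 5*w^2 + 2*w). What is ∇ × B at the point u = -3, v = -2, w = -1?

(30, 36, -2)

(∇×B)₁ = ∂B₃/∂v − ∂B₂/∂w = -40*w - 10
(∇×B)₂ = ∂B₁/∂w − ∂B₃/∂u = -4*u - 18*v - 12
(∇×B)₃ = ∂B₂/∂u − ∂B₁/∂v = -6*u + v + 18*w
∇×B = (-40*w - 10, -4*u - 18*v - 12, -6*u + v + 18*w)
At (-3, -2, -1): (30, 36, -2).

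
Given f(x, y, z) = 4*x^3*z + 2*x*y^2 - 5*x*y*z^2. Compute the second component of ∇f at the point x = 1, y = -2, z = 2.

(∇f)_2 = ∂f/∂y = 4*x*y - 5*x*z^2
At (1, -2, 2): -28.

-28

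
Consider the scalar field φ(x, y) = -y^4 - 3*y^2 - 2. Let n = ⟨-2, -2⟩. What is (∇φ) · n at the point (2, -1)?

-20

∂φ/∂x = 0
∂φ/∂y = -4*y^3 - 6*y
∇φ at (2, -1) = (0, 10)
∇φ · n = (0)(-2) + (10)(-2) = -20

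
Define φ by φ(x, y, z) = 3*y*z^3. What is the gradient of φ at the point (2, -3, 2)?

(0, 24, -108)

∂φ/∂x = 0
∂φ/∂y = 3*z^3
∂φ/∂z = 9*y*z^2
∇φ = (0, 3*z^3, 9*y*z^2)
At (2, -3, 2): (0, 24, -108).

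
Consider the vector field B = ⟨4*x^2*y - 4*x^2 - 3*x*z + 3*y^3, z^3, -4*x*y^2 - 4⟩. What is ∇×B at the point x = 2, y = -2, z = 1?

(∇×B)₁ = ∂B₃/∂y − ∂B₂/∂z = -8*x*y - 3*z^2
(∇×B)₂ = ∂B₁/∂z − ∂B₃/∂x = -3*x + 4*y^2
(∇×B)₃ = ∂B₂/∂x − ∂B₁/∂y = -4*x^2 - 9*y^2
∇×B = (-8*x*y - 3*z^2, -3*x + 4*y^2, -4*x^2 - 9*y^2)
At (2, -2, 1): (29, 10, -52).

(29, 10, -52)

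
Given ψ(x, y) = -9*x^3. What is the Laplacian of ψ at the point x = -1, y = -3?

54

∂²ψ/∂x² = -54*x
∂²ψ/∂y² = 0
∇²ψ = -54*x
At (-1, -3): 54.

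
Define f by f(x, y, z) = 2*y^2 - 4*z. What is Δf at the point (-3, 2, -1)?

4

∂²f/∂x² = 0
∂²f/∂y² = 4
∂²f/∂z² = 0
∇²f = 4
At (-3, 2, -1): 4.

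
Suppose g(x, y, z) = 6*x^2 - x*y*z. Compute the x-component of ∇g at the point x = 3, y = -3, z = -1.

(∇g)_1 = ∂g/∂x = 12*x - y*z
At (3, -3, -1): 33.

33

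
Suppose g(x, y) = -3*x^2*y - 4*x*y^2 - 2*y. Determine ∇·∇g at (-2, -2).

28

∂²g/∂x² = -6*y
∂²g/∂y² = -8*x
∇²g = -8*x - 6*y
At (-2, -2): 28.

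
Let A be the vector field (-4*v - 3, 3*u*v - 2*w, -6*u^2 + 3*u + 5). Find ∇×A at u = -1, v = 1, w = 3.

(2, -15, 7)

(∇×A)₁ = ∂A₃/∂v − ∂A₂/∂w = 2
(∇×A)₂ = ∂A₁/∂w − ∂A₃/∂u = 12*u - 3
(∇×A)₃ = ∂A₂/∂u − ∂A₁/∂v = 3*v + 4
∇×A = (2, 12*u - 3, 3*v + 4)
At (-1, 1, 3): (2, -15, 7).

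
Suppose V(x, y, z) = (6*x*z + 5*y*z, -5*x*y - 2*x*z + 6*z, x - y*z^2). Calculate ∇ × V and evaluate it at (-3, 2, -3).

(-21, -9, 11)

(∇×V)₁ = ∂V₃/∂y − ∂V₂/∂z = 2*x - z^2 - 6
(∇×V)₂ = ∂V₁/∂z − ∂V₃/∂x = 6*x + 5*y - 1
(∇×V)₃ = ∂V₂/∂x − ∂V₁/∂y = -5*y - 7*z
∇×V = (2*x - z^2 - 6, 6*x + 5*y - 1, -5*y - 7*z)
At (-3, 2, -3): (-21, -9, 11).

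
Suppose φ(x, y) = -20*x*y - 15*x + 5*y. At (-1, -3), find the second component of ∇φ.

25

(∇φ)_2 = ∂φ/∂y = -20*x + 5
At (-1, -3): 25.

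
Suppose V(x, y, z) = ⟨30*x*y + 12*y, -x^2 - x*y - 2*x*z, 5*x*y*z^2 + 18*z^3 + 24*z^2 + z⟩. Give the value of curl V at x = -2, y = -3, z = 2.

(-44, 60, 51)

(∇×V)₁ = ∂V₃/∂y − ∂V₂/∂z = 5*x*z^2 + 2*x
(∇×V)₂ = ∂V₁/∂z − ∂V₃/∂x = -5*y*z^2
(∇×V)₃ = ∂V₂/∂x − ∂V₁/∂y = -32*x - y - 2*z - 12
∇×V = (5*x*z^2 + 2*x, -5*y*z^2, -32*x - y - 2*z - 12)
At (-2, -3, 2): (-44, 60, 51).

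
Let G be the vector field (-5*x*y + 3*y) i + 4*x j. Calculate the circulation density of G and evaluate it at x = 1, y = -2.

6

∂G₂/∂x = 4
∂G₁/∂y = -5*x + 3
Scalar curl = 5*x + 1
At (1, -2): 6.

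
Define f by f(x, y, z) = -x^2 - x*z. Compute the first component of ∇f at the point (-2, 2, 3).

(∇f)_1 = ∂f/∂x = -2*x - z
At (-2, 2, 3): 1.

1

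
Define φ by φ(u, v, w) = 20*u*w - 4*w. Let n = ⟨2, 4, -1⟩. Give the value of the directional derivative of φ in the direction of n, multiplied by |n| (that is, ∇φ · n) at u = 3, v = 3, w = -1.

∂φ/∂u = 20*w
∂φ/∂v = 0
∂φ/∂w = 20*u - 4
∇φ at (3, 3, -1) = (-20, 0, 56)
∇φ · n = (-20)(2) + (0)(4) + (56)(-1) = -96

-96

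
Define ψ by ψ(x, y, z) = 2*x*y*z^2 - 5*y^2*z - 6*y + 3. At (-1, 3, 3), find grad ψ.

(54, -114, -81)

∂ψ/∂x = 2*y*z^2
∂ψ/∂y = 2*x*z^2 - 10*y*z - 6
∂ψ/∂z = 4*x*y*z - 5*y^2
∇ψ = (2*y*z^2, 2*x*z^2 - 10*y*z - 6, 4*x*y*z - 5*y^2)
At (-1, 3, 3): (54, -114, -81).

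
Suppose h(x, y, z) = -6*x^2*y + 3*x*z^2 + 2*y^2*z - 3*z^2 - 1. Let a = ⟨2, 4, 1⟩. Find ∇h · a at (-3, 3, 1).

∂h/∂x = -12*x*y + 3*z^2
∂h/∂y = -6*x^2 + 4*y*z
∂h/∂z = 6*x*z + 2*y^2 - 6*z
∇h at (-3, 3, 1) = (111, -42, -6)
∇h · a = (111)(2) + (-42)(4) + (-6)(1) = 48

48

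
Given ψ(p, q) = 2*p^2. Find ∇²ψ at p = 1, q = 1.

4

∂²ψ/∂p² = 4
∂²ψ/∂q² = 0
∇²ψ = 4
At (1, 1): 4.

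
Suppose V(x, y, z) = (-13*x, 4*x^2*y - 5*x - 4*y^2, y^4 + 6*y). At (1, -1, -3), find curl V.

(2, 0, -13)

(∇×V)₁ = ∂V₃/∂y − ∂V₂/∂z = 4*y^3 + 6
(∇×V)₂ = ∂V₁/∂z − ∂V₃/∂x = 0
(∇×V)₃ = ∂V₂/∂x − ∂V₁/∂y = 8*x*y - 5
∇×V = (4*y^3 + 6, 0, 8*x*y - 5)
At (1, -1, -3): (2, 0, -13).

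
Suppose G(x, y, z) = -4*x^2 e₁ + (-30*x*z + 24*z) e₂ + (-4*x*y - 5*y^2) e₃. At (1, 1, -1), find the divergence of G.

∂G₁/∂x = -8*x
∂G₂/∂y = 0
∂G₃/∂z = 0
∇·G = -8*x
At (1, 1, -1): -8.

-8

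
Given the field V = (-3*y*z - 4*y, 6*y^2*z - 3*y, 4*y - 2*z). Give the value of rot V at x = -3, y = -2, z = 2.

(-20, 6, 10)

(∇×V)₁ = ∂V₃/∂y − ∂V₂/∂z = -6*y^2 + 4
(∇×V)₂ = ∂V₁/∂z − ∂V₃/∂x = -3*y
(∇×V)₃ = ∂V₂/∂x − ∂V₁/∂y = 3*z + 4
∇×V = (-6*y^2 + 4, -3*y, 3*z + 4)
At (-3, -2, 2): (-20, 6, 10).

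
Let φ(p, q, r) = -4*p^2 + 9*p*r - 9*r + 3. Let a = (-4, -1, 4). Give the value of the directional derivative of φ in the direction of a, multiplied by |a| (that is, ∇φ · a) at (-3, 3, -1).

∂φ/∂p = -8*p + 9*r
∂φ/∂q = 0
∂φ/∂r = 9*p - 9
∇φ at (-3, 3, -1) = (15, 0, -36)
∇φ · a = (15)(-4) + (0)(-1) + (-36)(4) = -204

-204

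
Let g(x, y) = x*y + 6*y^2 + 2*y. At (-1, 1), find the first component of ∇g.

(∇g)_1 = ∂g/∂x = y
At (-1, 1): 1.

1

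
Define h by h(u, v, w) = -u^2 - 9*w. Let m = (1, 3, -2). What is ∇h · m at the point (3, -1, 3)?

12

∂h/∂u = -2*u
∂h/∂v = 0
∂h/∂w = -9
∇h at (3, -1, 3) = (-6, 0, -9)
∇h · m = (-6)(1) + (0)(3) + (-9)(-2) = 12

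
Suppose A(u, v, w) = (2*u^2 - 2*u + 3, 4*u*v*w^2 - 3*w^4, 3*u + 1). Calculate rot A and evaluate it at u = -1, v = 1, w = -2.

(-112, -3, 16)

(∇×A)₁ = ∂A₃/∂v − ∂A₂/∂w = -8*u*v*w + 12*w^3
(∇×A)₂ = ∂A₁/∂w − ∂A₃/∂u = -3
(∇×A)₃ = ∂A₂/∂u − ∂A₁/∂v = 4*v*w^2
∇×A = (-8*u*v*w + 12*w^3, -3, 4*v*w^2)
At (-1, 1, -2): (-112, -3, 16).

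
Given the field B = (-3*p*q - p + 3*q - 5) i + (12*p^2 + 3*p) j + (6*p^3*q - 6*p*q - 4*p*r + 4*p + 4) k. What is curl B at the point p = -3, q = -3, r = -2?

(-144, 456, -81)

(∇×B)₁ = ∂B₃/∂q − ∂B₂/∂r = 6*p^3 - 6*p
(∇×B)₂ = ∂B₁/∂r − ∂B₃/∂p = -18*p^2*q + 6*q + 4*r - 4
(∇×B)₃ = ∂B₂/∂p − ∂B₁/∂q = 27*p
∇×B = (6*p^3 - 6*p, -18*p^2*q + 6*q + 4*r - 4, 27*p)
At (-3, -3, -2): (-144, 456, -81).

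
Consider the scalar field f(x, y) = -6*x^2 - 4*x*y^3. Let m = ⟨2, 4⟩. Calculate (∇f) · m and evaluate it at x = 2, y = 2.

∂f/∂x = -12*x - 4*y^3
∂f/∂y = -12*x*y^2
∇f at (2, 2) = (-56, -96)
∇f · m = (-56)(2) + (-96)(4) = -496

-496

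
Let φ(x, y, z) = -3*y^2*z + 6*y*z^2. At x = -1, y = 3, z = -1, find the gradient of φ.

(0, 24, -63)

∂φ/∂x = 0
∂φ/∂y = -6*y*z + 6*z^2
∂φ/∂z = -3*y^2 + 12*y*z
∇φ = (0, -6*y*z + 6*z^2, -3*y^2 + 12*y*z)
At (-1, 3, -1): (0, 24, -63).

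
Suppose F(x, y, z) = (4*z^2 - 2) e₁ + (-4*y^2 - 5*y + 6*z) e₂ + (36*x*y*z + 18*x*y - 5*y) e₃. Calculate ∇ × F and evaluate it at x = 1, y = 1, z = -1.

(∇×F)₁ = ∂F₃/∂y − ∂F₂/∂z = 36*x*z + 18*x - 11
(∇×F)₂ = ∂F₁/∂z − ∂F₃/∂x = -36*y*z - 18*y + 8*z
(∇×F)₃ = ∂F₂/∂x − ∂F₁/∂y = 0
∇×F = (36*x*z + 18*x - 11, -36*y*z - 18*y + 8*z, 0)
At (1, 1, -1): (-29, 10, 0).

(-29, 10, 0)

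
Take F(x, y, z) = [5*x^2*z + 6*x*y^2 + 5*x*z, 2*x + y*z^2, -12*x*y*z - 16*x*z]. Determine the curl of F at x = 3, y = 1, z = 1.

(∇×F)₁ = ∂F₃/∂y − ∂F₂/∂z = -12*x*z - 2*y*z
(∇×F)₂ = ∂F₁/∂z − ∂F₃/∂x = 5*x^2 + 5*x + 12*y*z + 16*z
(∇×F)₃ = ∂F₂/∂x − ∂F₁/∂y = -12*x*y + 2
∇×F = (-12*x*z - 2*y*z, 5*x^2 + 5*x + 12*y*z + 16*z, -12*x*y + 2)
At (3, 1, 1): (-38, 88, -34).

(-38, 88, -34)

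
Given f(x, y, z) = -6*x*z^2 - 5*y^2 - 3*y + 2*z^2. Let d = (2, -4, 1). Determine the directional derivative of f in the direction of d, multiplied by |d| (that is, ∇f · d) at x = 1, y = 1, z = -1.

∂f/∂x = -6*z^2
∂f/∂y = -10*y - 3
∂f/∂z = -12*x*z + 4*z
∇f at (1, 1, -1) = (-6, -13, 8)
∇f · d = (-6)(2) + (-13)(-4) + (8)(1) = 48

48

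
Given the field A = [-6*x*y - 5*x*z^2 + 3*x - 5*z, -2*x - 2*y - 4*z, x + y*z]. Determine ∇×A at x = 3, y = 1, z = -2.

(2, 54, 16)

(∇×A)₁ = ∂A₃/∂y − ∂A₂/∂z = z + 4
(∇×A)₂ = ∂A₁/∂z − ∂A₃/∂x = -10*x*z - 6
(∇×A)₃ = ∂A₂/∂x − ∂A₁/∂y = 6*x - 2
∇×A = (z + 4, -10*x*z - 6, 6*x - 2)
At (3, 1, -2): (2, 54, 16).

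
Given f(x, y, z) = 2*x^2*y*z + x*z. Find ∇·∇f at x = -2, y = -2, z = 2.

-16

∂²f/∂x² = 4*y*z
∂²f/∂y² = 0
∂²f/∂z² = 0
∇²f = 4*y*z
At (-2, -2, 2): -16.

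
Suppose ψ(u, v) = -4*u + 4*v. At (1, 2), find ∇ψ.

∂ψ/∂u = -4
∂ψ/∂v = 4
∇ψ = (-4, 4)
At (1, 2): (-4, 4).

(-4, 4)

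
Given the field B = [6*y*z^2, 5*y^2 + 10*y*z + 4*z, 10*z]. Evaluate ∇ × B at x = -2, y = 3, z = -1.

(-34, -36, -6)

(∇×B)₁ = ∂B₃/∂y − ∂B₂/∂z = -10*y - 4
(∇×B)₂ = ∂B₁/∂z − ∂B₃/∂x = 12*y*z
(∇×B)₃ = ∂B₂/∂x − ∂B₁/∂y = -6*z^2
∇×B = (-10*y - 4, 12*y*z, -6*z^2)
At (-2, 3, -1): (-34, -36, -6).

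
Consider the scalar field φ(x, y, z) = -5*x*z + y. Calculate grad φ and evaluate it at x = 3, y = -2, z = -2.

∂φ/∂x = -5*z
∂φ/∂y = 1
∂φ/∂z = -5*x
∇φ = (-5*z, 1, -5*x)
At (3, -2, -2): (10, 1, -15).

(10, 1, -15)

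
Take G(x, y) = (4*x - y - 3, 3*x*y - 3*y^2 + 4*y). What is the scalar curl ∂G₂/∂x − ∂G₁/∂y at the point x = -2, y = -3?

∂G₂/∂x = 3*y
∂G₁/∂y = -1
Scalar curl = 3*y + 1
At (-2, -3): -8.

-8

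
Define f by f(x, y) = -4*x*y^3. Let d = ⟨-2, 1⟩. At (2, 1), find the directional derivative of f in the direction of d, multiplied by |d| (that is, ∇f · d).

∂f/∂x = -4*y^3
∂f/∂y = -12*x*y^2
∇f at (2, 1) = (-4, -24)
∇f · d = (-4)(-2) + (-24)(1) = -16

-16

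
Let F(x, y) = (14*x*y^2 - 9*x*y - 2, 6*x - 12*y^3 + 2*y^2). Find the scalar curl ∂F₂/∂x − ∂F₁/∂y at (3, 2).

-135

∂F₂/∂x = 6
∂F₁/∂y = 28*x*y - 9*x
Scalar curl = -28*x*y + 9*x + 6
At (3, 2): -135.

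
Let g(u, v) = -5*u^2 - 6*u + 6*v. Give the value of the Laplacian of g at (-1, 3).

∂²g/∂u² = -10
∂²g/∂v² = 0
∇²g = -10
At (-1, 3): -10.

-10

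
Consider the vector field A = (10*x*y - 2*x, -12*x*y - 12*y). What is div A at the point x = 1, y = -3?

-56

∂A₁/∂x = 10*y - 2
∂A₂/∂y = -12*x - 12
∇·A = -12*x + 10*y - 14
At (1, -3): -56.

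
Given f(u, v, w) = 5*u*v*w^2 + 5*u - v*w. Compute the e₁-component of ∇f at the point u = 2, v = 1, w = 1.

10

(∇f)_1 = ∂f/∂u = 5*v*w^2 + 5
At (2, 1, 1): 10.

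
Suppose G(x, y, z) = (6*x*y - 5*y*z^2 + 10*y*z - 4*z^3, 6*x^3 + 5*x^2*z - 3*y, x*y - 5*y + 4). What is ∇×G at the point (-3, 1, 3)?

(∇×G)₁ = ∂G₃/∂y − ∂G₂/∂z = -5*x^2 + x - 5
(∇×G)₂ = ∂G₁/∂z − ∂G₃/∂x = -10*y*z + 9*y - 12*z^2
(∇×G)₃ = ∂G₂/∂x − ∂G₁/∂y = 18*x^2 + 10*x*z - 6*x + 5*z^2 - 10*z
∇×G = (-5*x^2 + x - 5, -10*y*z + 9*y - 12*z^2, 18*x^2 + 10*x*z - 6*x + 5*z^2 - 10*z)
At (-3, 1, 3): (-53, -129, 105).

(-53, -129, 105)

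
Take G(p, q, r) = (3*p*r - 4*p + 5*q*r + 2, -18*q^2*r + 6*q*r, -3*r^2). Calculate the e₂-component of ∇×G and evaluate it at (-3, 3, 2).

(∇×G)_2 = ∂G₁/∂r − ∂G₃/∂p
= 3*p + 5*q − (0)
= 3*p + 5*q
At (-3, 3, 2): 6.

6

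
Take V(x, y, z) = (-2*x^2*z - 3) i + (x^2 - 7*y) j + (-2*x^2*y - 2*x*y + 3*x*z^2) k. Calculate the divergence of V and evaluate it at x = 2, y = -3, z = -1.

-11

∂V₁/∂x = -4*x*z
∂V₂/∂y = -7
∂V₃/∂z = 6*x*z
∇·V = 2*x*z - 7
At (2, -3, -1): -11.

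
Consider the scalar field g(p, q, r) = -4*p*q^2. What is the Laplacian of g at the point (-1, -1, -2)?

∂²g/∂p² = 0
∂²g/∂q² = -8*p
∂²g/∂r² = 0
∇²g = -8*p
At (-1, -1, -2): 8.

8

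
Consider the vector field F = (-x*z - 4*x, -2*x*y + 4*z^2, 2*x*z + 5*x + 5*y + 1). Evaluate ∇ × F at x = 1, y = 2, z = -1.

(13, -4, -4)

(∇×F)₁ = ∂F₃/∂y − ∂F₂/∂z = -8*z + 5
(∇×F)₂ = ∂F₁/∂z − ∂F₃/∂x = -x - 2*z - 5
(∇×F)₃ = ∂F₂/∂x − ∂F₁/∂y = -2*y
∇×F = (-8*z + 5, -x - 2*z - 5, -2*y)
At (1, 2, -1): (13, -4, -4).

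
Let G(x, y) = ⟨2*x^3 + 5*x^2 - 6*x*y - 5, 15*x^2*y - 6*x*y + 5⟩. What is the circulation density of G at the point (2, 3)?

∂G₂/∂x = 30*x*y - 6*y
∂G₁/∂y = -6*x
Scalar curl = 30*x*y + 6*x - 6*y
At (2, 3): 174.

174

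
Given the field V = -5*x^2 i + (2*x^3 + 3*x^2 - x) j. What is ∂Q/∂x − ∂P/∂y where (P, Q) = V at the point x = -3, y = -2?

∂V₂/∂x = 6*x^2 + 6*x - 1
∂V₁/∂y = 0
Scalar curl = 6*x^2 + 6*x - 1
At (-3, -2): 35.

35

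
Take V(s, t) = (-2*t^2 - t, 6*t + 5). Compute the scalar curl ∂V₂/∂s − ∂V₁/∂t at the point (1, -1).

-3

∂V₂/∂s = 0
∂V₁/∂t = -4*t - 1
Scalar curl = 4*t + 1
At (1, -1): -3.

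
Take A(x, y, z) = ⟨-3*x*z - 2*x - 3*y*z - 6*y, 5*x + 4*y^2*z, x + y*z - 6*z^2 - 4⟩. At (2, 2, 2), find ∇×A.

(-14, -13, 17)

(∇×A)₁ = ∂A₃/∂y − ∂A₂/∂z = -4*y^2 + z
(∇×A)₂ = ∂A₁/∂z − ∂A₃/∂x = -3*x - 3*y - 1
(∇×A)₃ = ∂A₂/∂x − ∂A₁/∂y = 3*z + 11
∇×A = (-4*y^2 + z, -3*x - 3*y - 1, 3*z + 11)
At (2, 2, 2): (-14, -13, 17).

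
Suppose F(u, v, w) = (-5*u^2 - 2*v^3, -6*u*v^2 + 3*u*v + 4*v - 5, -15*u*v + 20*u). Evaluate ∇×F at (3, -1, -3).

(∇×F)₁ = ∂F₃/∂v − ∂F₂/∂w = -15*u
(∇×F)₂ = ∂F₁/∂w − ∂F₃/∂u = 15*v - 20
(∇×F)₃ = ∂F₂/∂u − ∂F₁/∂v = 3*v
∇×F = (-15*u, 15*v - 20, 3*v)
At (3, -1, -3): (-45, -35, -3).

(-45, -35, -3)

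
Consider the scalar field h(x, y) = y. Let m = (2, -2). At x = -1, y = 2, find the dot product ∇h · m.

-2

∂h/∂x = 0
∂h/∂y = 1
∇h at (-1, 2) = (0, 1)
∇h · m = (0)(2) + (1)(-2) = -2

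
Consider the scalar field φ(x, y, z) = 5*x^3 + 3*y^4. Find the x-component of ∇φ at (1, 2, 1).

(∇φ)_1 = ∂φ/∂x = 15*x^2
At (1, 2, 1): 15.

15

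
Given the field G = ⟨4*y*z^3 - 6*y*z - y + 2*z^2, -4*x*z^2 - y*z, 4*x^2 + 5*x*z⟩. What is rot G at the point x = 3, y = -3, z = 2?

(45, -152, -35)

(∇×G)₁ = ∂G₃/∂y − ∂G₂/∂z = 8*x*z + y
(∇×G)₂ = ∂G₁/∂z − ∂G₃/∂x = -8*x + 12*y*z^2 - 6*y - z
(∇×G)₃ = ∂G₂/∂x − ∂G₁/∂y = -4*z^3 - 4*z^2 + 6*z + 1
∇×G = (8*x*z + y, -8*x + 12*y*z^2 - 6*y - z, -4*z^3 - 4*z^2 + 6*z + 1)
At (3, -3, 2): (45, -152, -35).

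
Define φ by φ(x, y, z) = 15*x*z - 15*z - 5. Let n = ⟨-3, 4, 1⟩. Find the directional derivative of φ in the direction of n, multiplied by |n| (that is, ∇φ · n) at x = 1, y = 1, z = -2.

∂φ/∂x = 15*z
∂φ/∂y = 0
∂φ/∂z = 15*x - 15
∇φ at (1, 1, -2) = (-30, 0, 0)
∇φ · n = (-30)(-3) + (0)(4) + (0)(1) = 90

90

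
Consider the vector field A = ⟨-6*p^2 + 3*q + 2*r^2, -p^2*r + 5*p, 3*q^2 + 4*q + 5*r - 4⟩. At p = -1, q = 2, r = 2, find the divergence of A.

∂A₁/∂p = -12*p
∂A₂/∂q = 0
∂A₃/∂r = 5
∇·A = -12*p + 5
At (-1, 2, 2): 17.

17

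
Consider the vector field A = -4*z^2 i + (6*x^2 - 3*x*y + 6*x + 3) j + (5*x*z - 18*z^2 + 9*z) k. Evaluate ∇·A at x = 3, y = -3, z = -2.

∂A₁/∂x = 0
∂A₂/∂y = -3*x
∂A₃/∂z = 5*x - 36*z + 9
∇·A = 2*x - 36*z + 9
At (3, -3, -2): 87.

87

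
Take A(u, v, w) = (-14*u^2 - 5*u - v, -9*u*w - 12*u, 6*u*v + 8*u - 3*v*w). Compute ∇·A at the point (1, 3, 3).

∂A₁/∂u = -28*u - 5
∂A₂/∂v = 0
∂A₃/∂w = -3*v
∇·A = -28*u - 3*v - 5
At (1, 3, 3): -42.

-42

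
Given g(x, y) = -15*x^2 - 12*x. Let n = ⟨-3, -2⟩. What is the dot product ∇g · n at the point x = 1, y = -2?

∂g/∂x = -30*x - 12
∂g/∂y = 0
∇g at (1, -2) = (-42, 0)
∇g · n = (-42)(-3) + (0)(-2) = 126

126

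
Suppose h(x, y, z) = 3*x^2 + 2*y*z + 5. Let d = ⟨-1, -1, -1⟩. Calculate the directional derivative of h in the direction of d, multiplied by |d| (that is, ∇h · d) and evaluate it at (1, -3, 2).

∂h/∂x = 6*x
∂h/∂y = 2*z
∂h/∂z = 2*y
∇h at (1, -3, 2) = (6, 4, -6)
∇h · d = (6)(-1) + (4)(-1) + (-6)(-1) = -4

-4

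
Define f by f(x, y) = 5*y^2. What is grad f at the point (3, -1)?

(0, -10)

∂f/∂x = 0
∂f/∂y = 10*y
∇f = (0, 10*y)
At (3, -1): (0, -10).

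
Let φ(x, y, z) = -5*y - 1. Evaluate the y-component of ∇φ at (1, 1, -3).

(∇φ)_2 = ∂φ/∂y = -5
At (1, 1, -3): -5.

-5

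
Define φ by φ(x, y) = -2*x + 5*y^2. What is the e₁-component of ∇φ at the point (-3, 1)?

(∇φ)_1 = ∂φ/∂x = -2
At (-3, 1): -2.

-2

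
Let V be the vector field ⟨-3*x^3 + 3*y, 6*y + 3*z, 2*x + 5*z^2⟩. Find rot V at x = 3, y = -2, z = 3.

(-3, -2, -3)

(∇×V)₁ = ∂V₃/∂y − ∂V₂/∂z = -3
(∇×V)₂ = ∂V₁/∂z − ∂V₃/∂x = -2
(∇×V)₃ = ∂V₂/∂x − ∂V₁/∂y = -3
∇×V = (-3, -2, -3)
At (3, -2, 3): (-3, -2, -3).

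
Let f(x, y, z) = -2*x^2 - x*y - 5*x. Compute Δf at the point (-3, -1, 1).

-4

∂²f/∂x² = -4
∂²f/∂y² = 0
∂²f/∂z² = 0
∇²f = -4
At (-3, -1, 1): -4.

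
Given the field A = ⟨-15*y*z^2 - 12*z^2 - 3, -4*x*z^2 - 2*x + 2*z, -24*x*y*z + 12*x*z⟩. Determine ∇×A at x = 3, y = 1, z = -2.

(94, 84, 42)

(∇×A)₁ = ∂A₃/∂y − ∂A₂/∂z = -16*x*z - 2
(∇×A)₂ = ∂A₁/∂z − ∂A₃/∂x = -6*y*z - 36*z
(∇×A)₃ = ∂A₂/∂x − ∂A₁/∂y = 11*z^2 - 2
∇×A = (-16*x*z - 2, -6*y*z - 36*z, 11*z^2 - 2)
At (3, 1, -2): (94, 84, 42).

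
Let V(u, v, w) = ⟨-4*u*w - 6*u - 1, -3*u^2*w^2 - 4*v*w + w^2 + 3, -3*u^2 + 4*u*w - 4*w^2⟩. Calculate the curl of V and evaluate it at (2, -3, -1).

(∇×V)₁ = ∂V₃/∂v − ∂V₂/∂w = 6*u^2*w + 4*v - 2*w
(∇×V)₂ = ∂V₁/∂w − ∂V₃/∂u = 2*u - 4*w
(∇×V)₃ = ∂V₂/∂u − ∂V₁/∂v = -6*u*w^2
∇×V = (6*u^2*w + 4*v - 2*w, 2*u - 4*w, -6*u*w^2)
At (2, -3, -1): (-34, 8, -12).

(-34, 8, -12)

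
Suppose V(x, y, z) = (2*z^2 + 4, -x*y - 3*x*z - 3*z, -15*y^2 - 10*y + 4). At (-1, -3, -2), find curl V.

(80, -8, 9)

(∇×V)₁ = ∂V₃/∂y − ∂V₂/∂z = 3*x - 30*y - 7
(∇×V)₂ = ∂V₁/∂z − ∂V₃/∂x = 4*z
(∇×V)₃ = ∂V₂/∂x − ∂V₁/∂y = -y - 3*z
∇×V = (3*x - 30*y - 7, 4*z, -y - 3*z)
At (-1, -3, -2): (80, -8, 9).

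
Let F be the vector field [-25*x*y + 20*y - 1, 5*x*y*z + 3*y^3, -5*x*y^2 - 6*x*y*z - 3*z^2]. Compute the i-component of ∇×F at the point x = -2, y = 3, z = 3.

(∇×F)_1 = ∂F₃/∂y − ∂F₂/∂z
= -10*x*y - 6*x*z − (5*x*y)
= -15*x*y - 6*x*z
At (-2, 3, 3): 126.

126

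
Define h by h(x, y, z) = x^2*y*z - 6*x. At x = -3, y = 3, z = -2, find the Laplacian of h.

∂²h/∂x² = 2*y*z
∂²h/∂y² = 0
∂²h/∂z² = 0
∇²h = 2*y*z
At (-3, 3, -2): -12.

-12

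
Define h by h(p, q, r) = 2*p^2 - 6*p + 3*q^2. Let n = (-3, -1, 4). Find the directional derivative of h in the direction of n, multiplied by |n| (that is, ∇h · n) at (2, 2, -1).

-18

∂h/∂p = 4*p - 6
∂h/∂q = 6*q
∂h/∂r = 0
∇h at (2, 2, -1) = (2, 12, 0)
∇h · n = (2)(-3) + (12)(-1) + (0)(4) = -18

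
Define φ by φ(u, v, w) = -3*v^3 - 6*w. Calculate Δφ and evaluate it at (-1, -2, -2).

∂²φ/∂u² = 0
∂²φ/∂v² = -18*v
∂²φ/∂w² = 0
∇²φ = -18*v
At (-1, -2, -2): 36.

36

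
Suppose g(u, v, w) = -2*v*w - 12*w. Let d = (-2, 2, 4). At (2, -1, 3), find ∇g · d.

∂g/∂u = 0
∂g/∂v = -2*w
∂g/∂w = -2*v - 12
∇g at (2, -1, 3) = (0, -6, -10)
∇g · d = (0)(-2) + (-6)(2) + (-10)(4) = -52

-52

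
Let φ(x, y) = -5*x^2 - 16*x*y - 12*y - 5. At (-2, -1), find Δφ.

-10

∂²φ/∂x² = -10
∂²φ/∂y² = 0
∇²φ = -10
At (-2, -1): -10.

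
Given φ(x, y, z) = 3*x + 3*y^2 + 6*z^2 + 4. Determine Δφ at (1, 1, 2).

18

∂²φ/∂x² = 0
∂²φ/∂y² = 6
∂²φ/∂z² = 12
∇²φ = 18
At (1, 1, 2): 18.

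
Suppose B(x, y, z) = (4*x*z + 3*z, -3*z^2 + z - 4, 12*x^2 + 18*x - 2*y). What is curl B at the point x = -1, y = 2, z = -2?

(∇×B)₁ = ∂B₃/∂y − ∂B₂/∂z = 6*z - 3
(∇×B)₂ = ∂B₁/∂z − ∂B₃/∂x = -20*x - 15
(∇×B)₃ = ∂B₂/∂x − ∂B₁/∂y = 0
∇×B = (6*z - 3, -20*x - 15, 0)
At (-1, 2, -2): (-15, 5, 0).

(-15, 5, 0)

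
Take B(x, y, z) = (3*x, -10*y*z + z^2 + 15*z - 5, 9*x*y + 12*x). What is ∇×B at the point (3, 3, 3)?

(∇×B)₁ = ∂B₃/∂y − ∂B₂/∂z = 9*x + 10*y - 2*z - 15
(∇×B)₂ = ∂B₁/∂z − ∂B₃/∂x = -9*y - 12
(∇×B)₃ = ∂B₂/∂x − ∂B₁/∂y = 0
∇×B = (9*x + 10*y - 2*z - 15, -9*y - 12, 0)
At (3, 3, 3): (36, -39, 0).

(36, -39, 0)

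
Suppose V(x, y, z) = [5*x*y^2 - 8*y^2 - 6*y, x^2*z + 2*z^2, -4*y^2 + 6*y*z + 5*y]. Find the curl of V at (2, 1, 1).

(∇×V)₁ = ∂V₃/∂y − ∂V₂/∂z = -x^2 - 8*y + 2*z + 5
(∇×V)₂ = ∂V₁/∂z − ∂V₃/∂x = 0
(∇×V)₃ = ∂V₂/∂x − ∂V₁/∂y = -10*x*y + 2*x*z + 16*y + 6
∇×V = (-x^2 - 8*y + 2*z + 5, 0, -10*x*y + 2*x*z + 16*y + 6)
At (2, 1, 1): (-5, 0, 6).

(-5, 0, 6)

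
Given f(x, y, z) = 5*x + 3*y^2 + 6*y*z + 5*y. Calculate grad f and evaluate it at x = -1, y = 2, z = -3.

(5, -1, 12)

∂f/∂x = 5
∂f/∂y = 6*y + 6*z + 5
∂f/∂z = 6*y
∇f = (5, 6*y + 6*z + 5, 6*y)
At (-1, 2, -3): (5, -1, 12).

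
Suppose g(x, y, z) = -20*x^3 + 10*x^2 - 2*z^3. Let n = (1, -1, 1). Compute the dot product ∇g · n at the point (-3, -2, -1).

∂g/∂x = -60*x^2 + 20*x
∂g/∂y = 0
∂g/∂z = -6*z^2
∇g at (-3, -2, -1) = (-600, 0, -6)
∇g · n = (-600)(1) + (0)(-1) + (-6)(1) = -606

-606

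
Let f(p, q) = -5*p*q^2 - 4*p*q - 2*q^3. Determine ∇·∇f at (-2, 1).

∂²f/∂p² = 0
∂²f/∂q² = -2*(5*p + 6*q)
∇²f = -10*p - 12*q
At (-2, 1): 8.

8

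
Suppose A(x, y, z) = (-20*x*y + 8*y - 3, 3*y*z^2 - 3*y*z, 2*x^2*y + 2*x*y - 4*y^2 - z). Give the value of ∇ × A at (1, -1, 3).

(27, 6, 12)

(∇×A)₁ = ∂A₃/∂y − ∂A₂/∂z = 2*x^2 + 2*x - 6*y*z - 5*y
(∇×A)₂ = ∂A₁/∂z − ∂A₃/∂x = -4*x*y - 2*y
(∇×A)₃ = ∂A₂/∂x − ∂A₁/∂y = 20*x - 8
∇×A = (2*x^2 + 2*x - 6*y*z - 5*y, -4*x*y - 2*y, 20*x - 8)
At (1, -1, 3): (27, 6, 12).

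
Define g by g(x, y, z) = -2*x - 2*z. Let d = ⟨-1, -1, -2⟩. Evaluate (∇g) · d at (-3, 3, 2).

∂g/∂x = -2
∂g/∂y = 0
∂g/∂z = -2
∇g at (-3, 3, 2) = (-2, 0, -2)
∇g · d = (-2)(-1) + (0)(-1) + (-2)(-2) = 6

6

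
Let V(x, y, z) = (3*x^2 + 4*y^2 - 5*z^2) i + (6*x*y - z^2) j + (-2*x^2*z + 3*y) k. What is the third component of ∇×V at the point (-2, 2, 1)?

(∇×V)_3 = ∂V₂/∂x − ∂V₁/∂y
= 6*y − (8*y)
= -2*y
At (-2, 2, 1): -4.

-4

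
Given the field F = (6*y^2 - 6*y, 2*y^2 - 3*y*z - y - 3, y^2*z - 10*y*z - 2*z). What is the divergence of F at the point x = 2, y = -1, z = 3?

∂F₁/∂x = 0
∂F₂/∂y = 4*y - 3*z - 1
∂F₃/∂z = y^2 - 10*y - 2
∇·F = y^2 - 6*y - 3*z - 3
At (2, -1, 3): -5.

-5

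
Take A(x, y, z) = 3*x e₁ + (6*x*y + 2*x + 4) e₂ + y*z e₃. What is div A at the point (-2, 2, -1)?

∂A₁/∂x = 3
∂A₂/∂y = 6*x
∂A₃/∂z = y
∇·A = 6*x + y + 3
At (-2, 2, -1): -7.

-7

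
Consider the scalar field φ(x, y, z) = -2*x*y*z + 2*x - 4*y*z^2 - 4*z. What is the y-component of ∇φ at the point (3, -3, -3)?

-18

(∇φ)_2 = ∂φ/∂y = -2*x*z - 4*z^2
At (3, -3, -3): -18.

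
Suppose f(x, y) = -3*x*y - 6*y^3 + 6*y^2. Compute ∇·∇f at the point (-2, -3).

∂²f/∂x² = 0
∂²f/∂y² = 12*(-3*y + 1)
∇²f = -36*y + 12
At (-2, -3): 120.

120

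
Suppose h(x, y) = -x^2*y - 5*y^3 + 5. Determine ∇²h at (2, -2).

64

∂²h/∂x² = -2*y
∂²h/∂y² = -30*y
∇²h = -32*y
At (2, -2): 64.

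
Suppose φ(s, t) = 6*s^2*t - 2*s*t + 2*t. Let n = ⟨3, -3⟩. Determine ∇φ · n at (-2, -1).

-12

∂φ/∂s = 12*s*t - 2*t
∂φ/∂t = 6*s^2 - 2*s + 2
∇φ at (-2, -1) = (26, 30)
∇φ · n = (26)(3) + (30)(-3) = -12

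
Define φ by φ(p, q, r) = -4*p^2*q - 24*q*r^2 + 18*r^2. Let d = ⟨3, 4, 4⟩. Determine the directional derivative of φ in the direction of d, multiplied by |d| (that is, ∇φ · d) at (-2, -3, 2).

848

∂φ/∂p = -8*p*q
∂φ/∂q = -4*p^2 - 24*r^2
∂φ/∂r = -48*q*r + 36*r
∇φ at (-2, -3, 2) = (-48, -112, 360)
∇φ · d = (-48)(3) + (-112)(4) + (360)(4) = 848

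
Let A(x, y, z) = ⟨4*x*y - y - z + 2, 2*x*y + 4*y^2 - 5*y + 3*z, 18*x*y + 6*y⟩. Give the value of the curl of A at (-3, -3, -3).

(∇×A)₁ = ∂A₃/∂y − ∂A₂/∂z = 18*x + 3
(∇×A)₂ = ∂A₁/∂z − ∂A₃/∂x = -18*y - 1
(∇×A)₃ = ∂A₂/∂x − ∂A₁/∂y = -4*x + 2*y + 1
∇×A = (18*x + 3, -18*y - 1, -4*x + 2*y + 1)
At (-3, -3, -3): (-51, 53, 7).

(-51, 53, 7)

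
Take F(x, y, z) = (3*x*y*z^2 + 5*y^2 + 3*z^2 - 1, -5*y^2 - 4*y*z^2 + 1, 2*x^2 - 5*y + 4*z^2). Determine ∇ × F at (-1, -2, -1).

(∇×F)₁ = ∂F₃/∂y − ∂F₂/∂z = 8*y*z - 5
(∇×F)₂ = ∂F₁/∂z − ∂F₃/∂x = 6*x*y*z - 4*x + 6*z
(∇×F)₃ = ∂F₂/∂x − ∂F₁/∂y = -3*x*z^2 - 10*y
∇×F = (8*y*z - 5, 6*x*y*z - 4*x + 6*z, -3*x*z^2 - 10*y)
At (-1, -2, -1): (11, -14, 23).

(11, -14, 23)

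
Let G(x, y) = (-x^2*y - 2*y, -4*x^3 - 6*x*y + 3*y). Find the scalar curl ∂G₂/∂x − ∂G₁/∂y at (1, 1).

-15

∂G₂/∂x = -12*x^2 - 6*y
∂G₁/∂y = -x^2 - 2
Scalar curl = -11*x^2 - 6*y + 2
At (1, 1): -15.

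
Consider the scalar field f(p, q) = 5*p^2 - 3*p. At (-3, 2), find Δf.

∂²f/∂p² = 10
∂²f/∂q² = 0
∇²f = 10
At (-3, 2): 10.

10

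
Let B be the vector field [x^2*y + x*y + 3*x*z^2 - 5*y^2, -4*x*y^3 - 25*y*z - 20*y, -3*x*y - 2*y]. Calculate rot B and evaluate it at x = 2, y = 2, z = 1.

(42, 18, -18)

(∇×B)₁ = ∂B₃/∂y − ∂B₂/∂z = -3*x + 25*y - 2
(∇×B)₂ = ∂B₁/∂z − ∂B₃/∂x = 6*x*z + 3*y
(∇×B)₃ = ∂B₂/∂x − ∂B₁/∂y = -x^2 - x - 4*y^3 + 10*y
∇×B = (-3*x + 25*y - 2, 6*x*z + 3*y, -x^2 - x - 4*y^3 + 10*y)
At (2, 2, 1): (42, 18, -18).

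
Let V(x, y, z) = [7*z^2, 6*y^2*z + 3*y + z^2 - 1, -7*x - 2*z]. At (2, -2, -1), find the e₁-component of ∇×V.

-22

(∇×V)_1 = ∂V₃/∂y − ∂V₂/∂z
= 0 − (6*y^2 + 2*z)
= -6*y^2 - 2*z
At (2, -2, -1): -22.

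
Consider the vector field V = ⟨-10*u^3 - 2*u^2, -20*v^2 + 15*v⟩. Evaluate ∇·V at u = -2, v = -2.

-17

∂V₁/∂u = -30*u^2 - 4*u
∂V₂/∂v = -40*v + 15
∇·V = -30*u^2 - 4*u - 40*v + 15
At (-2, -2): -17.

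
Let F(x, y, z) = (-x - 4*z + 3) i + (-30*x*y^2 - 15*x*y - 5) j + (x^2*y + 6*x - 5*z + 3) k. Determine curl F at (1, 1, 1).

(∇×F)₁ = ∂F₃/∂y − ∂F₂/∂z = x^2
(∇×F)₂ = ∂F₁/∂z − ∂F₃/∂x = -2*x*y - 10
(∇×F)₃ = ∂F₂/∂x − ∂F₁/∂y = -30*y^2 - 15*y
∇×F = (x^2, -2*x*y - 10, -30*y^2 - 15*y)
At (1, 1, 1): (1, -12, -45).

(1, -12, -45)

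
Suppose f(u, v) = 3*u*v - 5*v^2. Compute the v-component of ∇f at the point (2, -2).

26

(∇f)_2 = ∂f/∂v = 3*u - 10*v
At (2, -2): 26.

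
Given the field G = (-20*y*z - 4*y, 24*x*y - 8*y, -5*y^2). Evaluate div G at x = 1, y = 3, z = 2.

16

∂G₁/∂x = 0
∂G₂/∂y = 24*x - 8
∂G₃/∂z = 0
∇·G = 24*x - 8
At (1, 3, 2): 16.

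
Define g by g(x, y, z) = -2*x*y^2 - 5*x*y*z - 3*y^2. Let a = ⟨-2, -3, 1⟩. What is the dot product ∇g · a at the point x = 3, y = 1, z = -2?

-67

∂g/∂x = -2*y^2 - 5*y*z
∂g/∂y = -4*x*y - 5*x*z - 6*y
∂g/∂z = -5*x*y
∇g at (3, 1, -2) = (8, 12, -15)
∇g · a = (8)(-2) + (12)(-3) + (-15)(1) = -67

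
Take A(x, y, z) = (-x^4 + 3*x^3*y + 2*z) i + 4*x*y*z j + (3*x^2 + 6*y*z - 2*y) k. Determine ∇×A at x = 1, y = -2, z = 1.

(∇×A)₁ = ∂A₃/∂y − ∂A₂/∂z = -4*x*y + 6*z - 2
(∇×A)₂ = ∂A₁/∂z − ∂A₃/∂x = -6*x + 2
(∇×A)₃ = ∂A₂/∂x − ∂A₁/∂y = -3*x^3 + 4*y*z
∇×A = (-4*x*y + 6*z - 2, -6*x + 2, -3*x^3 + 4*y*z)
At (1, -2, 1): (12, -4, -11).

(12, -4, -11)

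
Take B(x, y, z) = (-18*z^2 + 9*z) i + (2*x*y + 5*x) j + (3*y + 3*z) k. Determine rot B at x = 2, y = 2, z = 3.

(3, -99, 9)

(∇×B)₁ = ∂B₃/∂y − ∂B₂/∂z = 3
(∇×B)₂ = ∂B₁/∂z − ∂B₃/∂x = -36*z + 9
(∇×B)₃ = ∂B₂/∂x − ∂B₁/∂y = 2*y + 5
∇×B = (3, -36*z + 9, 2*y + 5)
At (2, 2, 3): (3, -99, 9).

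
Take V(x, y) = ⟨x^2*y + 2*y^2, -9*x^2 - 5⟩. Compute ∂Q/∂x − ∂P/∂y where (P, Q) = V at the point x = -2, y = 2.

24

∂V₂/∂x = -18*x
∂V₁/∂y = x^2 + 4*y
Scalar curl = -x^2 - 18*x - 4*y
At (-2, 2): 24.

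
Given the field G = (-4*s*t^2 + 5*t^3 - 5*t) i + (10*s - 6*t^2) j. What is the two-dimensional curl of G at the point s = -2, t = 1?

∂G₂/∂s = 10
∂G₁/∂t = -8*s*t + 15*t^2 - 5
Scalar curl = 8*s*t - 15*t^2 + 15
At (-2, 1): -16.

-16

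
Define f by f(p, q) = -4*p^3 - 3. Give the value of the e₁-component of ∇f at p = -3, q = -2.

(∇f)_1 = ∂f/∂p = -12*p^2
At (-3, -2): -108.

-108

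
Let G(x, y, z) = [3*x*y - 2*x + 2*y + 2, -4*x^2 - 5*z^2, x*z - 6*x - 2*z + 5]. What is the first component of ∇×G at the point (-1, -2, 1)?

10

(∇×G)_1 = ∂G₃/∂y − ∂G₂/∂z
= 0 − (-10*z)
= 10*z
At (-1, -2, 1): 10.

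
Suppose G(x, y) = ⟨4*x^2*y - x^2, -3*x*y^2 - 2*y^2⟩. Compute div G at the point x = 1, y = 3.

-8

∂G₁/∂x = 8*x*y - 2*x
∂G₂/∂y = -6*x*y - 4*y
∇·G = 2*x*y - 2*x - 4*y
At (1, 3): -8.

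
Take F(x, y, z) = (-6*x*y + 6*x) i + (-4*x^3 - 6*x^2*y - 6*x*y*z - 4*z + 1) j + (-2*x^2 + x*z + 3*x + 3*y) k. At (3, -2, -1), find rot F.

(∇×F)₁ = ∂F₃/∂y − ∂F₂/∂z = 6*x*y + 7
(∇×F)₂ = ∂F₁/∂z − ∂F₃/∂x = 4*x - z - 3
(∇×F)₃ = ∂F₂/∂x − ∂F₁/∂y = -12*x^2 - 12*x*y + 6*x - 6*y*z
∇×F = (6*x*y + 7, 4*x - z - 3, -12*x^2 - 12*x*y + 6*x - 6*y*z)
At (3, -2, -1): (-29, 10, -30).

(-29, 10, -30)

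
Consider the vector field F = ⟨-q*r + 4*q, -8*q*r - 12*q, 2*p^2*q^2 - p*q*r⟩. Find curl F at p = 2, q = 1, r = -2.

(28, -11, -6)

(∇×F)₁ = ∂F₃/∂q − ∂F₂/∂r = 4*p^2*q - p*r + 8*q
(∇×F)₂ = ∂F₁/∂r − ∂F₃/∂p = -4*p*q^2 + q*r - q
(∇×F)₃ = ∂F₂/∂p − ∂F₁/∂q = r - 4
∇×F = (4*p^2*q - p*r + 8*q, -4*p*q^2 + q*r - q, r - 4)
At (2, 1, -2): (28, -11, -6).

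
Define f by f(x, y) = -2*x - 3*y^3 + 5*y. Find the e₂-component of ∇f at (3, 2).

-31

(∇f)_2 = ∂f/∂y = -9*y^2 + 5
At (3, 2): -31.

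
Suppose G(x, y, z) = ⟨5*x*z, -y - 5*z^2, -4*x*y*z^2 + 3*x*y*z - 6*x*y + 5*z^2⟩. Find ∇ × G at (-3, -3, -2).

(∇×G)₁ = ∂G₃/∂y − ∂G₂/∂z = -4*x*z^2 + 3*x*z - 6*x + 10*z
(∇×G)₂ = ∂G₁/∂z − ∂G₃/∂x = 5*x + 4*y*z^2 - 3*y*z + 6*y
(∇×G)₃ = ∂G₂/∂x − ∂G₁/∂y = 0
∇×G = (-4*x*z^2 + 3*x*z - 6*x + 10*z, 5*x + 4*y*z^2 - 3*y*z + 6*y, 0)
At (-3, -3, -2): (64, -99, 0).

(64, -99, 0)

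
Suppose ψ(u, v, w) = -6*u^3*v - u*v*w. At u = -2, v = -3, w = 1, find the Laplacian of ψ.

∂²ψ/∂u² = -36*u*v
∂²ψ/∂v² = 0
∂²ψ/∂w² = 0
∇²ψ = -36*u*v
At (-2, -3, 1): -216.

-216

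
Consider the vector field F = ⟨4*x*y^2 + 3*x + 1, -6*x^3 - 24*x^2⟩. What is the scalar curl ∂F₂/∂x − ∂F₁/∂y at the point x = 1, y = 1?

∂F₂/∂x = -18*x^2 - 48*x
∂F₁/∂y = 8*x*y
Scalar curl = -18*x^2 - 8*x*y - 48*x
At (1, 1): -74.

-74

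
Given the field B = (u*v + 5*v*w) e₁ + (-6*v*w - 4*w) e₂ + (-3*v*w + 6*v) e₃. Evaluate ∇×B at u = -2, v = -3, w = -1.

(∇×B)₁ = ∂B₃/∂v − ∂B₂/∂w = 6*v - 3*w + 10
(∇×B)₂ = ∂B₁/∂w − ∂B₃/∂u = 5*v
(∇×B)₃ = ∂B₂/∂u − ∂B₁/∂v = -u - 5*w
∇×B = (6*v - 3*w + 10, 5*v, -u - 5*w)
At (-2, -3, -1): (-5, -15, 7).

(-5, -15, 7)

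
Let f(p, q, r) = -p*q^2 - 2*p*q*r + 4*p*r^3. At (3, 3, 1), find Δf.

∂²f/∂p² = 0
∂²f/∂q² = -2*p
∂²f/∂r² = 24*p*r
∇²f = 24*p*r - 2*p
At (3, 3, 1): 66.

66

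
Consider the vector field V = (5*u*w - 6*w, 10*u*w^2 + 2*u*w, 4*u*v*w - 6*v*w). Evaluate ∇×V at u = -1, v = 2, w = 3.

(32, -35, 96)

(∇×V)₁ = ∂V₃/∂v − ∂V₂/∂w = -16*u*w - 2*u - 6*w
(∇×V)₂ = ∂V₁/∂w − ∂V₃/∂u = 5*u - 4*v*w - 6
(∇×V)₃ = ∂V₂/∂u − ∂V₁/∂v = 10*w^2 + 2*w
∇×V = (-16*u*w - 2*u - 6*w, 5*u - 4*v*w - 6, 10*w^2 + 2*w)
At (-1, 2, 3): (32, -35, 96).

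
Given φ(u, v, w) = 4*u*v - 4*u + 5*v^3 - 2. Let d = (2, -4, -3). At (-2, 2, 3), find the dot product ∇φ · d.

-200

∂φ/∂u = 4*v - 4
∂φ/∂v = 4*u + 15*v^2
∂φ/∂w = 0
∇φ at (-2, 2, 3) = (4, 52, 0)
∇φ · d = (4)(2) + (52)(-4) + (0)(-3) = -200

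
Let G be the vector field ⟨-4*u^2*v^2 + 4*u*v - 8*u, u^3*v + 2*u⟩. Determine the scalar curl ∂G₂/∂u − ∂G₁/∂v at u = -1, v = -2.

∂G₂/∂u = 3*u^2*v + 2
∂G₁/∂v = -8*u^2*v + 4*u
Scalar curl = 11*u^2*v - 4*u + 2
At (-1, -2): -16.

-16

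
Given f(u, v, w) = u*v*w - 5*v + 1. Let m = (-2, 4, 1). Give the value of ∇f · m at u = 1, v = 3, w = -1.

-15

∂f/∂u = v*w
∂f/∂v = u*w - 5
∂f/∂w = u*v
∇f at (1, 3, -1) = (-3, -6, 3)
∇f · m = (-3)(-2) + (-6)(4) + (3)(1) = -15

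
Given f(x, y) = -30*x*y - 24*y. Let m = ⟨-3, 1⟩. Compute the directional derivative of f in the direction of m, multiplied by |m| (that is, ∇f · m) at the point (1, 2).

126

∂f/∂x = -30*y
∂f/∂y = -30*x - 24
∇f at (1, 2) = (-60, -54)
∇f · m = (-60)(-3) + (-54)(1) = 126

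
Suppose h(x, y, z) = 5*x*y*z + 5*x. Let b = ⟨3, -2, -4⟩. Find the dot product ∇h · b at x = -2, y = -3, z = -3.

∂h/∂x = 5*y*z + 5
∂h/∂y = 5*x*z
∂h/∂z = 5*x*y
∇h at (-2, -3, -3) = (50, 30, 30)
∇h · b = (50)(3) + (30)(-2) + (30)(-4) = -30

-30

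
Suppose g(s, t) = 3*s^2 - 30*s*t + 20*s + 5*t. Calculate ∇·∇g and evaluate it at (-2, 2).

∂²g/∂s² = 6
∂²g/∂t² = 0
∇²g = 6
At (-2, 2): 6.

6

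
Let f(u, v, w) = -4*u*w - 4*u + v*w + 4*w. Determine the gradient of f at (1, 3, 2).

(-12, 2, 3)

∂f/∂u = -4*w - 4
∂f/∂v = w
∂f/∂w = -4*u + v + 4
∇f = (-4*w - 4, w, -4*u + v + 4)
At (1, 3, 2): (-12, 2, 3).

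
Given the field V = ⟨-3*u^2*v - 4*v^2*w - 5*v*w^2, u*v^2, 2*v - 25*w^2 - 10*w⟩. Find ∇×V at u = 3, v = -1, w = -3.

(∇×V)₁ = ∂V₃/∂v − ∂V₂/∂w = 2
(∇×V)₂ = ∂V₁/∂w − ∂V₃/∂u = -4*v^2 - 10*v*w
(∇×V)₃ = ∂V₂/∂u − ∂V₁/∂v = 3*u^2 + v^2 + 8*v*w + 5*w^2
∇×V = (2, -4*v^2 - 10*v*w, 3*u^2 + v^2 + 8*v*w + 5*w^2)
At (3, -1, -3): (2, -34, 97).

(2, -34, 97)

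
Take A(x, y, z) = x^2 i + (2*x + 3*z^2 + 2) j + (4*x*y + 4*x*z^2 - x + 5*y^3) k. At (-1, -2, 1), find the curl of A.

(∇×A)₁ = ∂A₃/∂y − ∂A₂/∂z = 4*x + 15*y^2 - 6*z
(∇×A)₂ = ∂A₁/∂z − ∂A₃/∂x = -4*y - 4*z^2 + 1
(∇×A)₃ = ∂A₂/∂x − ∂A₁/∂y = 2
∇×A = (4*x + 15*y^2 - 6*z, -4*y - 4*z^2 + 1, 2)
At (-1, -2, 1): (50, 5, 2).

(50, 5, 2)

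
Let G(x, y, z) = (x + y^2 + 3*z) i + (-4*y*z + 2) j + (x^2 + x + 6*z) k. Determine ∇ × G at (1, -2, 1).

(∇×G)₁ = ∂G₃/∂y − ∂G₂/∂z = 4*y
(∇×G)₂ = ∂G₁/∂z − ∂G₃/∂x = -2*x + 2
(∇×G)₃ = ∂G₂/∂x − ∂G₁/∂y = -2*y
∇×G = (4*y, -2*x + 2, -2*y)
At (1, -2, 1): (-8, 0, 4).

(-8, 0, 4)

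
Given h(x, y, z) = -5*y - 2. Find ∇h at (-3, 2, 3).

(0, -5, 0)

∂h/∂x = 0
∂h/∂y = -5
∂h/∂z = 0
∇h = (0, -5, 0)
At (-3, 2, 3): (0, -5, 0).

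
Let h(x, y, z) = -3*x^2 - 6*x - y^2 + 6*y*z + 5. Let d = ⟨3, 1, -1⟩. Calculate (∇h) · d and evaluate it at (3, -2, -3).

-74

∂h/∂x = -6*x - 6
∂h/∂y = -2*y + 6*z
∂h/∂z = 6*y
∇h at (3, -2, -3) = (-24, -14, -12)
∇h · d = (-24)(3) + (-14)(1) + (-12)(-1) = -74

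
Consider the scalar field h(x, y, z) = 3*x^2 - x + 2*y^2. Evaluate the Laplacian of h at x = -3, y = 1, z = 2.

10

∂²h/∂x² = 6
∂²h/∂y² = 4
∂²h/∂z² = 0
∇²h = 10
At (-3, 1, 2): 10.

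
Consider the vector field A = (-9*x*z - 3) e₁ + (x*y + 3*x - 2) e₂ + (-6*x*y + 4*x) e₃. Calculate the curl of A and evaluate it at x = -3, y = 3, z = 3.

(18, 41, 6)

(∇×A)₁ = ∂A₃/∂y − ∂A₂/∂z = -6*x
(∇×A)₂ = ∂A₁/∂z − ∂A₃/∂x = -9*x + 6*y - 4
(∇×A)₃ = ∂A₂/∂x − ∂A₁/∂y = y + 3
∇×A = (-6*x, -9*x + 6*y - 4, y + 3)
At (-3, 3, 3): (18, 41, 6).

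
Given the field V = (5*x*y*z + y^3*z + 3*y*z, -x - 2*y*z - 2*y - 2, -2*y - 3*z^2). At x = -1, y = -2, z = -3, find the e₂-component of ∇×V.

(∇×V)_2 = ∂V₁/∂z − ∂V₃/∂x
= 5*x*y + y^3 + 3*y − (0)
= 5*x*y + y^3 + 3*y
At (-1, -2, -3): -4.

-4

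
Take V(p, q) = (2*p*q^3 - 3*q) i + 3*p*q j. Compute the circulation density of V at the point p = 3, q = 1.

∂V₂/∂p = 3*q
∂V₁/∂q = 6*p*q^2 - 3
Scalar curl = -6*p*q^2 + 3*q + 3
At (3, 1): -12.

-12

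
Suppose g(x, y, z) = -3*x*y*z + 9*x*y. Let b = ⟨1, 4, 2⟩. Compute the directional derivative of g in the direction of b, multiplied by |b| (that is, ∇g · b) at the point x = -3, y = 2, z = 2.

6

∂g/∂x = -3*y*z + 9*y
∂g/∂y = -3*x*z + 9*x
∂g/∂z = -3*x*y
∇g at (-3, 2, 2) = (6, -9, 18)
∇g · b = (6)(1) + (-9)(4) + (18)(2) = 6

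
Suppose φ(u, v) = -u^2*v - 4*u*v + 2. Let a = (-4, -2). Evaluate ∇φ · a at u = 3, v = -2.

∂φ/∂u = -2*u*v - 4*v
∂φ/∂v = -u^2 - 4*u
∇φ at (3, -2) = (20, -21)
∇φ · a = (20)(-4) + (-21)(-2) = -38

-38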